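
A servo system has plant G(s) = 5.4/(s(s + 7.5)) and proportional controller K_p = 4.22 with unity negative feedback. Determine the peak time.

T_p = 1.06 s

Closed-loop characteristic equation: s² + 7.5s + 22.79 = 0, so ω_n = 4.774 rad/s and ζ = 7.5/(2·4.774) = 0.7856.
Damped frequency ω_d = ω_n√(1−ζ²) = 2.954 rad/s, so peak time T_p = π/ω_d = 1.06 s.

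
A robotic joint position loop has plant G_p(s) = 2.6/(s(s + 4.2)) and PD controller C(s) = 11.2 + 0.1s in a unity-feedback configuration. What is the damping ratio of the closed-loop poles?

ζ = 0.413

Forward path: (11.2 + 0.1s)·2.6/(s(s+4.2)). The closed-loop characteristic equation is s² + (4.2 + 2.6·0.1)s + 2.6·11.2 = 0.
That is s² + 4.46s + 29.12 = 0, so ω_n = 5.396 rad/s and ζ = 4.46/(2·5.396) = 0.4132.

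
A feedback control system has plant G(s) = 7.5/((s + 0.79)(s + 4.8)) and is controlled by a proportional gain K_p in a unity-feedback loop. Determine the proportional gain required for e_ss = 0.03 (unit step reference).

K_p = 16.3

Steady-state error for a unit step on this type-0 loop is 1/(1 + K_p·G(0)).
G(0) = 1.978. Require 1/(1 + K_p·1.978) = 0.03, so 1 + 1.978·K_p = 33.33.
K_p = (33.33 − 1)/1.978 = 16.3.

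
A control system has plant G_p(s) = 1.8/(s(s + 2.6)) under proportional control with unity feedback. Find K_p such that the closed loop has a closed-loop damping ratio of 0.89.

Closed-loop characteristic equation: s² + 2.6s + K_p·1.8 = 0.
So ω_n = √(1.8K_p) and 2ζω_n = 2.6, giving ζ = 2.6/(2√(1.8K_p)).
Setting ζ = 0.89: √(1.8K_p) = 2.6/(2·0.89) = 1.461, so K_p = 2.134/1.8 = 1.19.

K_p = 1.19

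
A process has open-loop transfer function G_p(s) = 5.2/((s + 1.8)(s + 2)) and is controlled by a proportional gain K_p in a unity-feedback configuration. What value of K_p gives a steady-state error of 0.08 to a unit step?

K_p = 7.96

For a type-0 loop with proportional control, e_ss = 1/(1 + K_p·G_p(0)).
G_p(0) = 1.444. Require 1/(1 + K_p·1.444) = 0.08, so 1 + 1.444·K_p = 12.5.
K_p = (12.5 − 1)/1.444 = 7.96.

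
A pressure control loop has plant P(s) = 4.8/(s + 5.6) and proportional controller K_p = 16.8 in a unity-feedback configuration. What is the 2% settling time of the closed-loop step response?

T_s ≈ 0.0464 s

Closed-loop transfer function: T(s) = K_p·P(s)/(1 + K_p·P(s)) = 80.64/(s + 5.6 + 80.64) = 80.64/(s + 86.24).
Time constant τ = 1/86.24 = 0.0116 s, so the 2% settling time is about 4τ = 0.0464 s.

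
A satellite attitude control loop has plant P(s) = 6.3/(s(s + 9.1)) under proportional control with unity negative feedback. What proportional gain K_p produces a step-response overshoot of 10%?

From %OS = 100·exp(−πζ/√(1−ζ²)) = 10%, ζ = −ln(0.1)/√(π²+ln²(0.1)) = 0.5912.
Characteristic equation s² + 9.1s + 6.3K_p = 0 gives ζ = 9.1/(2√(6.3K_p)).
Setting ζ = 0.5912: √(6.3K_p) = 9.1/(2·0.5912) = 7.697, so K_p = 59.24/6.3 = 9.4.

K_p = 9.4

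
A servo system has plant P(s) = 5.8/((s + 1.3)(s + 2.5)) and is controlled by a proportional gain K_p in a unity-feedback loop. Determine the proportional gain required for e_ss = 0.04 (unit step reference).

K_p = 13.4

For a type-0 loop with proportional control, e_ss = 1/(1 + K_p·P(0)).
P(0) = 1.785. Require 1/(1 + K_p·1.785) = 0.04, so 1 + 1.785·K_p = 25.
K_p = (25 − 1)/1.785 = 13.4.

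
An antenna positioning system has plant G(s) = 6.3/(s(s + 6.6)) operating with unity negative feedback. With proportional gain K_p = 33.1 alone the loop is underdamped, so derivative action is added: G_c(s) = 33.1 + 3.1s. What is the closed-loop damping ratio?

ζ = 0.905

Forward path: (33.1 + 3.1s)·6.3/(s(s+6.6)). The closed-loop characteristic equation is s² + (6.6 + 6.3·3.1)s + 6.3·33.1 = 0.
That is s² + 26.13s + 208.5 = 0, so ω_n = 14.44 rad/s and ζ = 26.13/(2·14.44) = 0.9047.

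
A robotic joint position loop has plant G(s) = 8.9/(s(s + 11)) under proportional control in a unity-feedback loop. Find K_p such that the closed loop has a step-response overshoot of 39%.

K_p = 41.2

From %OS = 100·exp(−πζ/√(1−ζ²)) = 39%, ζ = −ln(0.39)/√(π²+ln²(0.39)) = 0.2871.
Characteristic equation s² + 11s + 8.9K_p = 0 gives ζ = 11/(2√(8.9K_p)).
Setting ζ = 0.2871: √(8.9K_p) = 11/(2·0.2871) = 19.16, so K_p = 367/8.9 = 41.2.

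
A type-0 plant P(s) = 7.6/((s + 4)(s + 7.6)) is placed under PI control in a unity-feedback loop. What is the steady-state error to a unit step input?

0

The PI controller's integrator makes the forward path type 1, so e_ss to a step is zero.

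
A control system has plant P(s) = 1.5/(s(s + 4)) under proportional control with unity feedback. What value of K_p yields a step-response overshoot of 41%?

K_p = 35.8

From %OS = 100·exp(−πζ/√(1−ζ²)) = 41%, ζ = −ln(0.41)/√(π²+ln²(0.41)) = 0.273.
Characteristic equation s² + 4s + 1.5K_p = 0 gives ζ = 4/(2√(1.5K_p)).
Setting ζ = 0.273: √(1.5K_p) = 4/(2·0.273) = 7.325, so K_p = 53.66/1.5 = 35.8.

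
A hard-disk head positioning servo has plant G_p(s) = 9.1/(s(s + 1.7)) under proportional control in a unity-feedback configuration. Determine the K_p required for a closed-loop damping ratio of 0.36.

K_p = 0.613

Closed-loop characteristic equation: s² + 1.7s + K_p·9.1 = 0.
So ω_n = √(9.1K_p) and 2ζω_n = 1.7, giving ζ = 1.7/(2√(9.1K_p)).
Setting ζ = 0.36: √(9.1K_p) = 1.7/(2·0.36) = 2.361, so K_p = 5.575/9.1 = 0.613.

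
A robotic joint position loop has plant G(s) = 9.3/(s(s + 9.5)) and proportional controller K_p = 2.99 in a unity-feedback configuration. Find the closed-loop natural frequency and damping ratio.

ω_n = 5.27 rad/s, ζ = 0.901

With unity feedback the closed-loop characteristic equation is s² + 9.5s + 2.99·9.3 = s² + 9.5s + 27.81 = 0.
Matching s² + 2ζω_n s + ω_n²: ω_n = √27.81 = 5.273 rad/s and 2ζω_n = 9.5, so ζ = 9.5/(2·5.273) = 0.901.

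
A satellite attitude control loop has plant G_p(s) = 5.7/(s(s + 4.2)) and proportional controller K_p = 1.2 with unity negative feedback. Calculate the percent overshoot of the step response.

1.45%

The closed-loop denominator s² + 4.2s + 6.84 gives ω_n = √6.84 = 2.615 and ζ = 4.2/(2ω_n) = 0.803.
%OS = 100·exp(−πζ/√(1−ζ²)) = 100·exp(−π·0.803/√0.3553) = 1.45%.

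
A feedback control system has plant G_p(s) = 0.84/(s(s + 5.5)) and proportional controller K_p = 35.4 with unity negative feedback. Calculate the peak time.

From 1 + K_pG_p(s) = 0: s² + 5.5s + 29.74 = 0 ⇒ ω_n = 5.453, ζ = 0.5043.
Damped frequency ω_d = ω_n√(1−ζ²) = 4.709 rad/s, so peak time T_p = π/ω_d = 0.667 s.

T_p = 0.667 s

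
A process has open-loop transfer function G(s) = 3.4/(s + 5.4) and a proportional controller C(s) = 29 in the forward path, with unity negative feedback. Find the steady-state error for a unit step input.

The loop is type 0. Static position error constant K_pos = C(0)·G(0) = 29·0.6296 = 18.26.
Steady-state error to a unit step: e_ss = 1/(1+K_pos) = 1/19.26 = 0.0519.

0.0519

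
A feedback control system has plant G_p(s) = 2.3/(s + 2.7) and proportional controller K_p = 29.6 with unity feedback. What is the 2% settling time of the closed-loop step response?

T_s ≈ 0.0565 s

Closed-loop transfer function: T(s) = K_p·G_p(s)/(1 + K_p·G_p(s)) = 68.08/(s + 2.7 + 68.08) = 68.08/(s + 70.78).
Time constant τ = 1/70.78 = 0.01413 s, so the 2% settling time is about 4τ = 0.0565 s.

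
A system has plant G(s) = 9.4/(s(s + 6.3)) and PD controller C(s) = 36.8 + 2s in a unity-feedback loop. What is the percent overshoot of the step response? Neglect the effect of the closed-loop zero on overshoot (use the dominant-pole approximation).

5.66%

Forward path: (36.8 + 2s)·9.4/(s(s+6.3)). The closed-loop characteristic equation is s² + (6.3 + 9.4·2)s + 9.4·36.8 = 0.
That is s² + 25.1s + 345.9 = 0, so ω_n = 18.6 rad/s and ζ = 25.1/(2·18.6) = 0.6748.
%OS = 100·exp(−πζ/√(1−ζ²)) = 5.66%.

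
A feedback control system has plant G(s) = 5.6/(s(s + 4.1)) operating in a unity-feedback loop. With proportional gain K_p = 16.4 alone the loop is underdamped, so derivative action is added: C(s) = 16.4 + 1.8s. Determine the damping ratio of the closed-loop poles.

ζ = 0.74

Forward path: (16.4 + 1.8s)·5.6/(s(s+4.1)). The closed-loop characteristic equation is s² + (4.1 + 5.6·1.8)s + 5.6·16.4 = 0.
That is s² + 14.18s + 91.84 = 0, so ω_n = 9.583 rad/s and ζ = 14.18/(2·9.583) = 0.7398.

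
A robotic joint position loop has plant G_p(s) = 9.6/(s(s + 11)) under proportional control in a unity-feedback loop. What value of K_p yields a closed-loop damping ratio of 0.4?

K_p = 19.7

Closed-loop characteristic equation: s² + 11s + K_p·9.6 = 0.
So ω_n = √(9.6K_p) and 2ζω_n = 11, giving ζ = 11/(2√(9.6K_p)).
Setting ζ = 0.4: √(9.6K_p) = 11/(2·0.4) = 13.75, so K_p = 189.1/9.6 = 19.7.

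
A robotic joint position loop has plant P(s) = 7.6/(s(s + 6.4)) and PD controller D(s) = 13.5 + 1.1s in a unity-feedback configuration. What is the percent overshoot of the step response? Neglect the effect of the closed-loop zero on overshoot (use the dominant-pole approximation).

3.54%

Forward path: (13.5 + 1.1s)·7.6/(s(s+6.4)). The closed-loop characteristic equation is s² + (6.4 + 7.6·1.1)s + 7.6·13.5 = 0.
That is s² + 14.76s + 102.6 = 0, so ω_n = 10.13 rad/s and ζ = 14.76/(2·10.13) = 0.7286.
%OS = 100·exp(−πζ/√(1−ζ²)) = 3.54%.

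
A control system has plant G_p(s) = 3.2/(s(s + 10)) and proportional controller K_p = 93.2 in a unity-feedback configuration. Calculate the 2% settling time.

T_s ≈ 0.8 s

From 1 + K_pG_p(s) = 0: s² + 10s + 298.2 = 0 ⇒ ω_n = 17.27, ζ = 0.2895.
2% settling time T_s ≈ 4/(ζω_n) = 4/5 = 0.8 s.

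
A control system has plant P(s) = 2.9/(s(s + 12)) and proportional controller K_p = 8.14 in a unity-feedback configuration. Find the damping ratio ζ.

ζ = 1.23

With unity feedback the closed-loop characteristic equation is s² + 12s + 8.14·2.9 = s² + 12s + 23.61 = 0.
Matching s² + 2ζω_n s + ω_n²: ω_n = √23.61 = 4.859 rad/s and 2ζω_n = 12, so ζ = 12/(2·4.859) = 1.23.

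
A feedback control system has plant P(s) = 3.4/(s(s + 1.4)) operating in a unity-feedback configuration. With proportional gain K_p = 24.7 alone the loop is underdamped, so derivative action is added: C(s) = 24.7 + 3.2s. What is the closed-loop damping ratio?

ζ = 0.67

Forward path: (24.7 + 3.2s)·3.4/(s(s+1.4)). The closed-loop characteristic equation is s² + (1.4 + 3.4·3.2)s + 3.4·24.7 = 0.
That is s² + 12.28s + 83.98 = 0, so ω_n = 9.164 rad/s and ζ = 12.28/(2·9.164) = 0.67.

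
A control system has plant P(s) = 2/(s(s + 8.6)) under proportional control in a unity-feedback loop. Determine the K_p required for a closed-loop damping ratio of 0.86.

Closed-loop characteristic equation: s² + 8.6s + K_p·2 = 0.
So ω_n = √(2K_p) and 2ζω_n = 8.6, giving ζ = 8.6/(2√(2K_p)).
Setting ζ = 0.86: √(2K_p) = 8.6/(2·0.86) = 5, so K_p = 25/2 = 12.5.

K_p = 12.5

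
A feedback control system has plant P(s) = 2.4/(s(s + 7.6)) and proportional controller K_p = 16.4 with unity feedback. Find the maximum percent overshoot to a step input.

Closed-loop characteristic equation: s² + 7.6s + 39.36 = 0, so ω_n = 6.274 rad/s and ζ = 7.6/(2·6.274) = 0.6057.
%OS = 100·exp(−πζ/√(1−ζ²)) = 100·exp(−π·0.6057/√0.6331) = 9.15%.

9.15%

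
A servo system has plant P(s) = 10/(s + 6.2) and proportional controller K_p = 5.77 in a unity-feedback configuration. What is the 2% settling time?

T_s ≈ 0.0626 s

Closed-loop transfer function: T(s) = K_p·P(s)/(1 + K_p·P(s)) = 57.7/(s + 6.2 + 57.7) = 57.7/(s + 63.9).
Time constant τ = 1/63.9 = 0.01565 s, so the 2% settling time is about 4τ = 0.0626 s.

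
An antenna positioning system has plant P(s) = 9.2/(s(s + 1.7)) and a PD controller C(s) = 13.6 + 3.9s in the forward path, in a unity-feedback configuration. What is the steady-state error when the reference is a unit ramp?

0.0136

The loop has one pole at the origin (type 1). Velocity error constant K_v = lim_{s→0} s·C(s)P(s) = 13.6·9.2/1.7 = 73.6.
Steady-state error to a unit ramp: e_ss = 1/K_v = 0.0136.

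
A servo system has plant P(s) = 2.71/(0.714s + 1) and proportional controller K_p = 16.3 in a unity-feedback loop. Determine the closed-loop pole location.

s = -63.27

Closed loop: T(s) = K_p·P/(1+K_p·P) = 44.17/(0.714s + 1 + 44.17), with pole at s = −(1 + 44.17)/0.714 = −63.27.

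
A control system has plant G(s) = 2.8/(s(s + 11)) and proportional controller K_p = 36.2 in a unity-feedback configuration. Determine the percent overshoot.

12.9%

From 1 + K_pG(s) = 0: s² + 11s + 101.4 = 0 ⇒ ω_n = 10.07, ζ = 0.5463.
%OS = 100·exp(−πζ/√(1−ζ²)) = 100·exp(−π·0.5463/√0.7016) = 12.9%.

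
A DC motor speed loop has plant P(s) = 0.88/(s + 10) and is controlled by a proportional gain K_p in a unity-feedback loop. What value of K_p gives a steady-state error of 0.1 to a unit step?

K_p = 102

For a type-0 loop with proportional control, e_ss = 1/(1 + K_p·P(0)).
P(0) = 0.088. Require 1/(1 + K_p·0.088) = 0.1, so 1 + 0.088·K_p = 10.
K_p = (10 − 1)/0.088 = 102.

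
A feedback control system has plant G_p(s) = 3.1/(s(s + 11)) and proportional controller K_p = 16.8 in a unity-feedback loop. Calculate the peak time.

T_p = 0.672 s

From 1 + K_pG_p(s) = 0: s² + 11s + 52.08 = 0 ⇒ ω_n = 7.217, ζ = 0.7621.
Damped frequency ω_d = ω_n√(1−ζ²) = 4.672 rad/s, so peak time T_p = π/ω_d = 0.672 s.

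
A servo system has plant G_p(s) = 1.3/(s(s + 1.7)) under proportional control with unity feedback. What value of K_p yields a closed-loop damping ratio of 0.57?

K_p = 1.71

Closed-loop characteristic equation: s² + 1.7s + K_p·1.3 = 0.
So ω_n = √(1.3K_p) and 2ζω_n = 1.7, giving ζ = 1.7/(2√(1.3K_p)).
Setting ζ = 0.57: √(1.3K_p) = 1.7/(2·0.57) = 1.491, so K_p = 2.224/1.3 = 1.71.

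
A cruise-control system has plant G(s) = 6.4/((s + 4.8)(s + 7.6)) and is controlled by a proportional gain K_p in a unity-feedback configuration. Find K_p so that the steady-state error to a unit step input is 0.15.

K_p = 32.3

For a type-0 loop with proportional control, e_ss = 1/(1 + K_p·G(0)).
G(0) = 0.1754. Require 1/(1 + K_p·0.1754) = 0.15, so 1 + 0.1754·K_p = 6.667.
K_p = (6.667 − 1)/0.1754 = 32.3.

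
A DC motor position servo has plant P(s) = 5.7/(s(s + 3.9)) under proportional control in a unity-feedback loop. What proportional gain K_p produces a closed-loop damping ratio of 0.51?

Closed-loop characteristic equation: s² + 3.9s + K_p·5.7 = 0.
So ω_n = √(5.7K_p) and 2ζω_n = 3.9, giving ζ = 3.9/(2√(5.7K_p)).
Setting ζ = 0.51: √(5.7K_p) = 3.9/(2·0.51) = 3.824, so K_p = 14.62/5.7 = 2.56.

K_p = 2.56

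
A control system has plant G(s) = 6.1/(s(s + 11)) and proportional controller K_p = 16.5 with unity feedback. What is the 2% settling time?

Closed-loop characteristic equation: s² + 11s + 100.6 = 0, so ω_n = 10.03 rad/s and ζ = 11/(2·10.03) = 0.5482.
2% settling time T_s ≈ 4/(ζω_n) = 4/5.5 = 0.727 s.

T_s ≈ 0.727 s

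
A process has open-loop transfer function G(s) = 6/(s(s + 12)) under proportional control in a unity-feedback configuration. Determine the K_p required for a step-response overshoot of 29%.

From %OS = 100·exp(−πζ/√(1−ζ²)) = 29%, ζ = −ln(0.29)/√(π²+ln²(0.29)) = 0.3666.
Characteristic equation s² + 12s + 6K_p = 0 gives ζ = 12/(2√(6K_p)).
Setting ζ = 0.3666: √(6K_p) = 12/(2·0.3666) = 16.37, so K_p = 267.9/6 = 44.6.

K_p = 44.6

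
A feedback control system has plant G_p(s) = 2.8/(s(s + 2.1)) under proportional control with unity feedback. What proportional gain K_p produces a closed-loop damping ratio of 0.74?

K_p = 0.719

Closed-loop characteristic equation: s² + 2.1s + K_p·2.8 = 0.
So ω_n = √(2.8K_p) and 2ζω_n = 2.1, giving ζ = 2.1/(2√(2.8K_p)).
Setting ζ = 0.74: √(2.8K_p) = 2.1/(2·0.74) = 1.419, so K_p = 2.013/2.8 = 0.719.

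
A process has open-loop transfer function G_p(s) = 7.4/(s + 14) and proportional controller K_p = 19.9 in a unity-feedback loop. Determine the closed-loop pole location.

s = -161.3

Closed-loop transfer function: T(s) = K_p·G_p(s)/(1 + K_p·G_p(s)) = 147.3/(s + 14 + 147.3) = 147.3/(s + 161.3).
The closed-loop pole is at s = −161.3.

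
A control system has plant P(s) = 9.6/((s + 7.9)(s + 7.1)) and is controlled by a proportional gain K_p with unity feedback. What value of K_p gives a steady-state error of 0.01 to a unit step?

K_p = 578

Steady-state error for a unit step on this type-0 loop is 1/(1 + K_p·P(0)).
P(0) = 0.1712. Require 1/(1 + K_p·0.1712) = 0.01, so 1 + 0.1712·K_p = 100.
K_p = (100 − 1)/0.1712 = 578.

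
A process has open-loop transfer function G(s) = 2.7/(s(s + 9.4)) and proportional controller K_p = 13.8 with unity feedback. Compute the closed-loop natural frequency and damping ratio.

With unity feedback the closed-loop characteristic equation is s² + 9.4s + 13.8·2.7 = s² + 9.4s + 37.26 = 0.
So ω_n² = 37.26 ⇒ ω_n = 6.104 rad/s, and ζ = 9.4/(2ω_n) = 0.77.

ω_n = 6.1 rad/s, ζ = 0.77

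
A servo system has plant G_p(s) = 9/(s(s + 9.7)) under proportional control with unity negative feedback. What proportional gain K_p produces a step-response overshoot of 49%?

K_p = 53.3

From %OS = 100·exp(−πζ/√(1−ζ²)) = 49%, ζ = −ln(0.49)/√(π²+ln²(0.49)) = 0.2214.
Characteristic equation s² + 9.7s + 9K_p = 0 gives ζ = 9.7/(2√(9K_p)).
Setting ζ = 0.2214: √(9K_p) = 9.7/(2·0.2214) = 21.9, so K_p = 479.7/9 = 53.3.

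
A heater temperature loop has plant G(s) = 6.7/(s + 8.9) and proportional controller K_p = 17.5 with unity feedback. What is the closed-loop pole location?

s = -126.2

Closed-loop transfer function: T(s) = K_p·G(s)/(1 + K_p·G(s)) = 117.2/(s + 8.9 + 117.2) = 117.2/(s + 126.2).
The closed-loop pole is at s = −126.2.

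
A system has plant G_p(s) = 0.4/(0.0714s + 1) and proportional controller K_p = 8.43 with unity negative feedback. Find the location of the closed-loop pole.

Closed loop: T(s) = K_p·G_p/(1+K_p·G_p) = 3.372/(0.0714s + 1 + 3.372), with pole at s = −(1 + 3.372)/0.0714 = −61.23.

s = -61.23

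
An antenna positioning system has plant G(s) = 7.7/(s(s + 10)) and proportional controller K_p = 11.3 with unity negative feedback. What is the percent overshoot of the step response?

From 1 + K_pG(s) = 0: s² + 10s + 87.01 = 0 ⇒ ω_n = 9.328, ζ = 0.536.
%OS = 100·exp(−πζ/√(1−ζ²)) = 100·exp(−π·0.536/√0.7127) = 13.6%.

13.6%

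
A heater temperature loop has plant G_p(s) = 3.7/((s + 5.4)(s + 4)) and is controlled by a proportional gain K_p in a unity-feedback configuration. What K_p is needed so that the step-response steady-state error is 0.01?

K_p = 578

For a type-0 loop with proportional control, e_ss = 1/(1 + K_p·G_p(0)).
G_p(0) = 0.1713. Require 1/(1 + K_p·0.1713) = 0.01, so 1 + 0.1713·K_p = 100.
K_p = (100 − 1)/0.1713 = 578.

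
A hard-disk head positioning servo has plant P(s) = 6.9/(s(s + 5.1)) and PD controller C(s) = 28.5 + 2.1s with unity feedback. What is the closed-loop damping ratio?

ζ = 0.698

Forward path: (28.5 + 2.1s)·6.9/(s(s+5.1)). The closed-loop characteristic equation is s² + (5.1 + 6.9·2.1)s + 6.9·28.5 = 0.
That is s² + 19.59s + 196.7 = 0, so ω_n = 14.02 rad/s and ζ = 19.59/(2·14.02) = 0.6985.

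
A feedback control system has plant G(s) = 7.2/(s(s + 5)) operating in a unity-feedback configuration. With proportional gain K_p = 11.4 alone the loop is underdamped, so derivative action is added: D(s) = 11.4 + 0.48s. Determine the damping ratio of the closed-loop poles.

ζ = 0.467

Forward path: (11.4 + 0.48s)·7.2/(s(s+5)). The closed-loop characteristic equation is s² + (5 + 7.2·0.48)s + 7.2·11.4 = 0.
That is s² + 8.456s + 82.08 = 0, so ω_n = 9.06 rad/s and ζ = 8.456/(2·9.06) = 0.4667.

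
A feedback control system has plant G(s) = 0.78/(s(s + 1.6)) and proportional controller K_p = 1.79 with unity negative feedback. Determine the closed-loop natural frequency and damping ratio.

ω_n = 1.18 rad/s, ζ = 0.677

The closed-loop denominator is s(s+1.6) + 1.79·0.78 = s² + 1.6s + 1.396.
Matching s² + 2ζω_n s + ω_n²: ω_n = √1.396 = 1.182 rad/s and 2ζω_n = 1.6, so ζ = 1.6/(2·1.182) = 0.677.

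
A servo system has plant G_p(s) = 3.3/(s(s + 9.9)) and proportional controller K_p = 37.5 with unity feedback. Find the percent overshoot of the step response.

Closed-loop characteristic equation: s² + 9.9s + 123.8 = 0, so ω_n = 11.12 rad/s and ζ = 9.9/(2·11.12) = 0.445.
%OS = 100·exp(−πζ/√(1−ζ²)) = 100·exp(−π·0.445/√0.802) = 21%.

21%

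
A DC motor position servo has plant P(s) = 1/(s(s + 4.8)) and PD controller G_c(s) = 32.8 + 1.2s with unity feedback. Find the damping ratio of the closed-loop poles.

Forward path: (32.8 + 1.2s)·1/(s(s+4.8)). The closed-loop characteristic equation is s² + (4.8 + 1·1.2)s + 1·32.8 = 0.
That is s² + 6s + 32.8 = 0, so ω_n = 5.727 rad/s and ζ = 6/(2·5.727) = 0.5238.

ζ = 0.524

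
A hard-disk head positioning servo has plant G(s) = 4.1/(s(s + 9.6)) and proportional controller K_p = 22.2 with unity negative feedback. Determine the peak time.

T_p = 0.381 s

The closed-loop denominator s² + 9.6s + 91.02 gives ω_n = √91.02 = 9.54 and ζ = 9.6/(2ω_n) = 0.5031.
Damped frequency ω_d = ω_n√(1−ζ²) = 8.245 rad/s, so peak time T_p = π/ω_d = 0.381 s.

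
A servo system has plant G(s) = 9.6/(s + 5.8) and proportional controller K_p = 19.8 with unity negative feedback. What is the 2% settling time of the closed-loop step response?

T_s ≈ 0.0204 s

Closed-loop transfer function: T(s) = K_p·G(s)/(1 + K_p·G(s)) = 190.1/(s + 5.8 + 190.1) = 190.1/(s + 195.9).
Time constant τ = 1/195.9 = 0.005105 s, so the 2% settling time is about 4τ = 0.0204 s.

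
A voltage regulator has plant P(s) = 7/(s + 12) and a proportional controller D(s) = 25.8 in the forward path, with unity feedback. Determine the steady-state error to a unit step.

The loop is type 0. Static position error constant K_pos = D(0)·P(0) = 25.8·0.5833 = 15.05.
Steady-state error to a unit step: e_ss = 1/(1+K_pos) = 1/16.05 = 0.0623.

0.0623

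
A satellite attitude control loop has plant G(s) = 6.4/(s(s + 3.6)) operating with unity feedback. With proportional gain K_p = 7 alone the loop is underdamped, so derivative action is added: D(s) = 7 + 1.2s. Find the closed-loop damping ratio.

Forward path: (7 + 1.2s)·6.4/(s(s+3.6)). The closed-loop characteristic equation is s² + (3.6 + 6.4·1.2)s + 6.4·7 = 0.
That is s² + 11.28s + 44.8 = 0, so ω_n = 6.693 rad/s and ζ = 11.28/(2·6.693) = 0.8426.

ζ = 0.843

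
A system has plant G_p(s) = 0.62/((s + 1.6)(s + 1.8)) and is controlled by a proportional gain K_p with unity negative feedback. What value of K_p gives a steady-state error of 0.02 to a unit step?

K_p = 228

The loop is type 0, so e_ss(step) = 1/(1 + K_pos) with K_pos = K_p·G_p(0).
G_p(0) = 0.2153. Require 1/(1 + K_p·0.2153) = 0.02, so 1 + 0.2153·K_p = 50.
K_p = (50 − 1)/0.2153 = 228.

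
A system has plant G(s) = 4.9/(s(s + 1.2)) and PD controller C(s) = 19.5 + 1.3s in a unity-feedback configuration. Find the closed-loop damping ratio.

Forward path: (19.5 + 1.3s)·4.9/(s(s+1.2)). The closed-loop characteristic equation is s² + (1.2 + 4.9·1.3)s + 4.9·19.5 = 0.
That is s² + 7.57s + 95.55 = 0, so ω_n = 9.775 rad/s and ζ = 7.57/(2·9.775) = 0.3872.

ζ = 0.387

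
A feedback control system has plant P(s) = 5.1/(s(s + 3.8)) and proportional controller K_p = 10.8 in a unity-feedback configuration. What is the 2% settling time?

T_s ≈ 2.11 s

From 1 + K_pP(s) = 0: s² + 3.8s + 55.08 = 0 ⇒ ω_n = 7.422, ζ = 0.256.
2% settling time T_s ≈ 4/(ζω_n) = 4/1.9 = 2.11 s.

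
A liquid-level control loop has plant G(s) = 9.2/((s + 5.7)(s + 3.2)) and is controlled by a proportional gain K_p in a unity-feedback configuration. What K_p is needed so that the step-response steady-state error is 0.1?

The loop is type 0, so e_ss(step) = 1/(1 + K_pos) with K_pos = K_p·G(0).
G(0) = 0.5044. Require 1/(1 + K_p·0.5044) = 0.1, so 1 + 0.5044·K_p = 10.
K_p = (10 − 1)/0.5044 = 17.8.

K_p = 17.8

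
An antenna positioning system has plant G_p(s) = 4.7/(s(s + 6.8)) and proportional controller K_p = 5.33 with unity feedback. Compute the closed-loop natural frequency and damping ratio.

The closed-loop denominator is s(s+6.8) + 5.33·4.7 = s² + 6.8s + 25.05.
Matching s² + 2ζω_n s + ω_n²: ω_n = √25.05 = 5.005 rad/s and 2ζω_n = 6.8, so ζ = 6.8/(2·5.005) = 0.679.

ω_n = 5.01 rad/s, ζ = 0.679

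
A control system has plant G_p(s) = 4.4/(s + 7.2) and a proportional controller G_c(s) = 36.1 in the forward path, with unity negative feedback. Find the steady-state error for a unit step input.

The loop is type 0. Static position error constant K_pos = G_c(0)·G_p(0) = 36.1·0.6111 = 22.06.
Steady-state error to a unit step: e_ss = 1/(1+K_pos) = 1/23.06 = 0.0434.

0.0434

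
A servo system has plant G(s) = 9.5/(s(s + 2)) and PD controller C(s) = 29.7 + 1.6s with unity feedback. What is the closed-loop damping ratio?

ζ = 0.512

Forward path: (29.7 + 1.6s)·9.5/(s(s+2)). The closed-loop characteristic equation is s² + (2 + 9.5·1.6)s + 9.5·29.7 = 0.
That is s² + 17.2s + 282.1 = 0, so ω_n = 16.8 rad/s and ζ = 17.2/(2·16.8) = 0.512.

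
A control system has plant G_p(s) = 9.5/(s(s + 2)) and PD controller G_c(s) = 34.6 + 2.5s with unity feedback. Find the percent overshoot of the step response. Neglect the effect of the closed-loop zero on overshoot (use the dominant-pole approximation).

4.21%

Forward path: (34.6 + 2.5s)·9.5/(s(s+2)). The closed-loop characteristic equation is s² + (2 + 9.5·2.5)s + 9.5·34.6 = 0.
That is s² + 25.75s + 328.7 = 0, so ω_n = 18.13 rad/s and ζ = 25.75/(2·18.13) = 0.7101.
%OS = 100·exp(−πζ/√(1−ζ²)) = 4.21%.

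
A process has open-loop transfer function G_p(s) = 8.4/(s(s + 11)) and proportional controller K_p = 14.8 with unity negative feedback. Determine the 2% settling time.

T_s ≈ 0.727 s

The closed-loop denominator s² + 11s + 124.3 gives ω_n = √124.3 = 11.15 and ζ = 11/(2ω_n) = 0.4933.
2% settling time T_s ≈ 4/(ζω_n) = 4/5.5 = 0.727 s.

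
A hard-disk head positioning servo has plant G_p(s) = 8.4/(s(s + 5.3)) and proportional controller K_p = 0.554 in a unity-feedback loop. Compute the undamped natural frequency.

ω_n = 2.16 rad/s

The closed-loop denominator is s(s+5.3) + 0.554·8.4 = s² + 5.3s + 4.654.
Matching s² + 2ζω_n s + ω_n²: ω_n = √4.654 = 2.157 rad/s and 2ζω_n = 5.3, so ζ = 5.3/(2·2.157) = 1.23.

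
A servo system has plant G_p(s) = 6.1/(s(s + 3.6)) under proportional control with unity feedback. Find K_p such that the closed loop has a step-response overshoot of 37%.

K_p = 5.83

From %OS = 100·exp(−πζ/√(1−ζ²)) = 37%, ζ = −ln(0.37)/√(π²+ln²(0.37)) = 0.3017.
Characteristic equation s² + 3.6s + 6.1K_p = 0 gives ζ = 3.6/(2√(6.1K_p)).
Setting ζ = 0.3017: √(6.1K_p) = 3.6/(2·0.3017) = 5.966, so K_p = 35.59/6.1 = 5.83.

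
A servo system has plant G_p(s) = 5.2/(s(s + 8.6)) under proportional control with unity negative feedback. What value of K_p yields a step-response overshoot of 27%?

K_p = 24

From %OS = 100·exp(−πζ/√(1−ζ²)) = 27%, ζ = −ln(0.27)/√(π²+ln²(0.27)) = 0.3847.
Characteristic equation s² + 8.6s + 5.2K_p = 0 gives ζ = 8.6/(2√(5.2K_p)).
Setting ζ = 0.3847: √(5.2K_p) = 8.6/(2·0.3847) = 11.18, so K_p = 124.9/5.2 = 24.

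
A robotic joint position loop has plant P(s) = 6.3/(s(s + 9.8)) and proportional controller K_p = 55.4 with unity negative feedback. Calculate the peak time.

T_p = 0.174 s

The closed-loop denominator s² + 9.8s + 349 gives ω_n = √349 = 18.68 and ζ = 9.8/(2ω_n) = 0.2623.
Damped frequency ω_d = ω_n√(1−ζ²) = 18.03 rad/s, so peak time T_p = π/ω_d = 0.174 s.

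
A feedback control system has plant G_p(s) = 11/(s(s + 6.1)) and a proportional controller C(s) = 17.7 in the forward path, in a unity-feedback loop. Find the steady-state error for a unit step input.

0

The open loop C(s)G_p(s) has a pole at the origin (type 1), so the static position error constant is infinite and e_ss = 1/(1+∞) = 0.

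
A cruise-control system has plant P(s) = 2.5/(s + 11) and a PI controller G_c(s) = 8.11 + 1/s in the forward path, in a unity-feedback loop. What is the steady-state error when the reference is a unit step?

The open loop G_c(s)P(s) has a pole at the origin (type 1), so the static position error constant is infinite and e_ss = 1/(1+∞) = 0.

0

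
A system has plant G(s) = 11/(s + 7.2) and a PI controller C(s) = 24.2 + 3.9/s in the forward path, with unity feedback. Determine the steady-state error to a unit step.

0

The open loop C(s)G(s) has a pole at the origin (type 1), so the static position error constant is infinite and e_ss = 1/(1+∞) = 0.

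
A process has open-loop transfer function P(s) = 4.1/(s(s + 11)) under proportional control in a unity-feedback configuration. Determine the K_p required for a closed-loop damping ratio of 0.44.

Closed-loop characteristic equation: s² + 11s + K_p·4.1 = 0.
So ω_n = √(4.1K_p) and 2ζω_n = 11, giving ζ = 11/(2√(4.1K_p)).
Setting ζ = 0.44: √(4.1K_p) = 11/(2·0.44) = 12.5, so K_p = 156.2/4.1 = 38.1.

K_p = 38.1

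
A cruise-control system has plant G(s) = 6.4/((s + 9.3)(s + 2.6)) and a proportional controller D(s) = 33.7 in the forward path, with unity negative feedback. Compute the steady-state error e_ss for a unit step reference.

0.101

The loop is type 0. Static position error constant K_pos = D(0)·G(0) = 33.7·0.2647 = 8.92.
Steady-state error to a unit step: e_ss = 1/(1+K_pos) = 1/9.92 = 0.101.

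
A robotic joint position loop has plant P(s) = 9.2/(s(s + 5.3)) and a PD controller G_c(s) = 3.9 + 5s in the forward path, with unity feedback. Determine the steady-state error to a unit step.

0

The open loop G_c(s)P(s) has a pole at the origin (type 1), so the static position error constant is infinite and e_ss = 1/(1+∞) = 0.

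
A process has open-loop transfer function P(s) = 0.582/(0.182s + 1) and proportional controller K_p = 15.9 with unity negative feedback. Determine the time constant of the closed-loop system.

Closed loop: T(s) = K_p·P/(1+K_p·P) = 9.254/(0.182s + 1 + 9.254), with pole at s = −(1 + 9.254)/0.182 = −56.34.
Closed-loop time constant τ = 1/56.34 = 0.0177 s.

τ = 0.0177 s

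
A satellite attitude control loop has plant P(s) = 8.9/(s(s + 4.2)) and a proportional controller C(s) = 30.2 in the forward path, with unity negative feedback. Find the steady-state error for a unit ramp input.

0.0156

The loop has one pole at the origin (type 1). Velocity error constant K_v = lim_{s→0} s·C(s)P(s) = 30.2·8.9/4.2 = 64.
Steady-state error to a unit ramp: e_ss = 1/K_v = 0.0156.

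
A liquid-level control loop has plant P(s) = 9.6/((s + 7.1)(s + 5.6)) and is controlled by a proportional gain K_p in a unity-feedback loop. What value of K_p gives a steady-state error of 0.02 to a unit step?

Steady-state error for a unit step on this type-0 loop is 1/(1 + K_p·P(0)).
P(0) = 0.2414. Require 1/(1 + K_p·0.2414) = 0.02, so 1 + 0.2414·K_p = 50.
K_p = (50 − 1)/0.2414 = 203.

K_p = 203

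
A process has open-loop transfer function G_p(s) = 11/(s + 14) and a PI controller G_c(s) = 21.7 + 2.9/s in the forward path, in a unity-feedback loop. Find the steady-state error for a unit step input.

The open loop G_c(s)G_p(s) has a pole at the origin (type 1), so the static position error constant is infinite and e_ss = 1/(1+∞) = 0.

0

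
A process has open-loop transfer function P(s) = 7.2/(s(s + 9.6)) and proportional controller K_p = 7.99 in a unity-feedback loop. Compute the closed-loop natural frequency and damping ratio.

ω_n = 7.58 rad/s, ζ = 0.633

1 + K_p·P(s) = 0 gives s² + 9.6s + 57.53 = 0.
So ω_n² = 57.53 ⇒ ω_n = 7.585 rad/s, and ζ = 9.6/(2ω_n) = 0.633.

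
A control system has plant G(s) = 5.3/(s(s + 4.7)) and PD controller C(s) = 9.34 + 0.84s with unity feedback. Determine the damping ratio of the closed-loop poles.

ζ = 0.65

Forward path: (9.34 + 0.84s)·5.3/(s(s+4.7)). The closed-loop characteristic equation is s² + (4.7 + 5.3·0.84)s + 5.3·9.34 = 0.
That is s² + 9.152s + 49.5 = 0, so ω_n = 7.036 rad/s and ζ = 9.152/(2·7.036) = 0.6504.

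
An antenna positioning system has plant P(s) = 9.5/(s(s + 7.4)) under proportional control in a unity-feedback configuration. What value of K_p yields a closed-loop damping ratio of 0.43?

K_p = 7.79

Closed-loop characteristic equation: s² + 7.4s + K_p·9.5 = 0.
So ω_n = √(9.5K_p) and 2ζω_n = 7.4, giving ζ = 7.4/(2√(9.5K_p)).
Setting ζ = 0.43: √(9.5K_p) = 7.4/(2·0.43) = 8.605, so K_p = 74.04/9.5 = 7.79.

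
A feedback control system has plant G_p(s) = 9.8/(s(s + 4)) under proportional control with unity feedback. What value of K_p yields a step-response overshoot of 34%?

K_p = 3.87

From %OS = 100·exp(−πζ/√(1−ζ²)) = 34%, ζ = −ln(0.34)/√(π²+ln²(0.34)) = 0.3248.
Characteristic equation s² + 4s + 9.8K_p = 0 gives ζ = 4/(2√(9.8K_p)).
Setting ζ = 0.3248: √(9.8K_p) = 4/(2·0.3248) = 6.158, so K_p = 37.92/9.8 = 3.87.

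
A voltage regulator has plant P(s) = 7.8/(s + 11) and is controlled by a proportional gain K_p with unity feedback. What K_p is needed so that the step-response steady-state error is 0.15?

For a type-0 loop with proportional control, e_ss = 1/(1 + K_p·P(0)).
P(0) = 0.7091. Require 1/(1 + K_p·0.7091) = 0.15, so 1 + 0.7091·K_p = 6.667.
K_p = (6.667 − 1)/0.7091 = 7.99.

K_p = 7.99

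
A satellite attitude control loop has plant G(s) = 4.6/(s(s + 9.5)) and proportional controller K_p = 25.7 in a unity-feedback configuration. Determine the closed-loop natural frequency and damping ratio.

ω_n = 10.9 rad/s, ζ = 0.437

1 + K_p·G(s) = 0 gives s² + 9.5s + 118.2 = 0.
Matching s² + 2ζω_n s + ω_n²: ω_n = √118.2 = 10.87 rad/s and 2ζω_n = 9.5, so ζ = 9.5/(2·10.87) = 0.437.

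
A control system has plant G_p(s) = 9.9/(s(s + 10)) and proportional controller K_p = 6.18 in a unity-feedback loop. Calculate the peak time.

T_p = 0.522 s

Closed-loop characteristic equation: s² + 10s + 61.18 = 0, so ω_n = 7.822 rad/s and ζ = 10/(2·7.822) = 0.6392.
Damped frequency ω_d = ω_n√(1−ζ²) = 6.015 rad/s, so peak time T_p = π/ω_d = 0.522 s.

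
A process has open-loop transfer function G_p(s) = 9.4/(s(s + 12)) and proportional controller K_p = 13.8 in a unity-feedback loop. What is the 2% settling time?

The closed-loop denominator s² + 12s + 129.7 gives ω_n = √129.7 = 11.39 and ζ = 12/(2ω_n) = 0.5268.
2% settling time T_s ≈ 4/(ζω_n) = 4/6 = 0.667 s.

T_s ≈ 0.667 s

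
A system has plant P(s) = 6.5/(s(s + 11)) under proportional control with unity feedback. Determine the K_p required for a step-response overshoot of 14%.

K_p = 16.5

From %OS = 100·exp(−πζ/√(1−ζ²)) = 14%, ζ = −ln(0.14)/√(π²+ln²(0.14)) = 0.5305.
Characteristic equation s² + 11s + 6.5K_p = 0 gives ζ = 11/(2√(6.5K_p)).
Setting ζ = 0.5305: √(6.5K_p) = 11/(2·0.5305) = 10.37, so K_p = 107.5/6.5 = 16.5.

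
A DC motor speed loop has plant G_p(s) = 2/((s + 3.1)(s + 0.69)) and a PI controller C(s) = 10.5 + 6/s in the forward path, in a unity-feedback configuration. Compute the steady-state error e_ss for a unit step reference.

The open loop C(s)G_p(s) has a pole at the origin (type 1), so the static position error constant is infinite and e_ss = 1/(1+∞) = 0.

0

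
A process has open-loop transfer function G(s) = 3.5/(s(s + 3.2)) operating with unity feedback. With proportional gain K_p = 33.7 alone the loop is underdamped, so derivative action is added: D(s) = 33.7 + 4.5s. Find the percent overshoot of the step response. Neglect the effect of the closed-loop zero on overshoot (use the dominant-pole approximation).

Forward path: (33.7 + 4.5s)·3.5/(s(s+3.2)). The closed-loop characteristic equation is s² + (3.2 + 3.5·4.5)s + 3.5·33.7 = 0.
That is s² + 18.95s + 118 = 0, so ω_n = 10.86 rad/s and ζ = 18.95/(2·10.86) = 0.8724.
%OS = 100·exp(−πζ/√(1−ζ²)) = 0.367%.

0.367%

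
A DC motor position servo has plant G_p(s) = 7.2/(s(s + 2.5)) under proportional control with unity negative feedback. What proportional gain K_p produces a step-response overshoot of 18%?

From %OS = 100·exp(−πζ/√(1−ζ²)) = 18%, ζ = −ln(0.18)/√(π²+ln²(0.18)) = 0.4791.
Characteristic equation s² + 2.5s + 7.2K_p = 0 gives ζ = 2.5/(2√(7.2K_p)).
Setting ζ = 0.4791: √(7.2K_p) = 2.5/(2·0.4791) = 2.609, so K_p = 6.807/7.2 = 0.945.

K_p = 0.945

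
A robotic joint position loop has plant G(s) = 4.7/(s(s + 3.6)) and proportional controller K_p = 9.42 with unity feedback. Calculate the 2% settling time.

From 1 + K_pG(s) = 0: s² + 3.6s + 44.27 = 0 ⇒ ω_n = 6.654, ζ = 0.2705.
2% settling time T_s ≈ 4/(ζω_n) = 4/1.8 = 2.22 s.

T_s ≈ 2.22 s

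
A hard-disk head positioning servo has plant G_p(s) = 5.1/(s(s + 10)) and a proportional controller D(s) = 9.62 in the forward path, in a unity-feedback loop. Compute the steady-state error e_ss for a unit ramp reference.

0.204

The loop has one pole at the origin (type 1). Velocity error constant K_v = lim_{s→0} s·D(s)G_p(s) = 9.62·5.1/10 = 4.906.
Steady-state error to a unit ramp: e_ss = 1/K_v = 0.204.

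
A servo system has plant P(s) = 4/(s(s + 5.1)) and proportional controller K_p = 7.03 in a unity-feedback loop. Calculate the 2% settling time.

T_s ≈ 1.57 s

Closed-loop characteristic equation: s² + 5.1s + 28.12 = 0, so ω_n = 5.303 rad/s and ζ = 5.1/(2·5.303) = 0.4809.
2% settling time T_s ≈ 4/(ζω_n) = 4/2.55 = 1.57 s.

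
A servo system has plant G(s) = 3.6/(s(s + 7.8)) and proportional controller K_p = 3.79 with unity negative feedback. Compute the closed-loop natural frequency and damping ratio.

The closed-loop denominator is s(s+7.8) + 3.79·3.6 = s² + 7.8s + 13.64.
Matching s² + 2ζω_n s + ω_n²: ω_n = √13.64 = 3.694 rad/s and 2ζω_n = 7.8, so ζ = 7.8/(2·3.694) = 1.06.

ω_n = 3.69 rad/s, ζ = 1.06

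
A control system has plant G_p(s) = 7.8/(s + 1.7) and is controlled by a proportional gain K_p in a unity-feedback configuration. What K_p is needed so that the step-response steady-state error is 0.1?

The loop is type 0, so e_ss(step) = 1/(1 + K_pos) with K_pos = K_p·G_p(0).
G_p(0) = 4.588. Require 1/(1 + K_p·4.588) = 0.1, so 1 + 4.588·K_p = 10.
K_p = (10 − 1)/4.588 = 1.96.

K_p = 1.96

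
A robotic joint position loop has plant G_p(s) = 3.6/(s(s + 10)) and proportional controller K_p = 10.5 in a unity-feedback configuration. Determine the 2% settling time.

Closed-loop characteristic equation: s² + 10s + 37.8 = 0, so ω_n = 6.148 rad/s and ζ = 10/(2·6.148) = 0.8133.
2% settling time T_s ≈ 4/(ζω_n) = 4/5 = 0.8 s.

T_s ≈ 0.8 s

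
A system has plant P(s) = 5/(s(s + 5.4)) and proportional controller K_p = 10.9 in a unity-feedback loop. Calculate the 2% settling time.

The closed-loop denominator s² + 5.4s + 54.5 gives ω_n = √54.5 = 7.382 and ζ = 5.4/(2ω_n) = 0.3657.
2% settling time T_s ≈ 4/(ζω_n) = 4/2.7 = 1.48 s.

T_s ≈ 1.48 s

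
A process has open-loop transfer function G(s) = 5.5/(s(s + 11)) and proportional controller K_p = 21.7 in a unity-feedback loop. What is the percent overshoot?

From 1 + K_pG(s) = 0: s² + 11s + 119.3 = 0 ⇒ ω_n = 10.92, ζ = 0.5034.
%OS = 100·exp(−πζ/√(1−ζ²)) = 100·exp(−π·0.5034/√0.7465) = 16%.

16%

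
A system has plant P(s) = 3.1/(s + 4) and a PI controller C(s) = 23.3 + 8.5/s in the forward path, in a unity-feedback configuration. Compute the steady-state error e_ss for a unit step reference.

0

The open loop C(s)P(s) has a pole at the origin (type 1), so the static position error constant is infinite and e_ss = 1/(1+∞) = 0.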